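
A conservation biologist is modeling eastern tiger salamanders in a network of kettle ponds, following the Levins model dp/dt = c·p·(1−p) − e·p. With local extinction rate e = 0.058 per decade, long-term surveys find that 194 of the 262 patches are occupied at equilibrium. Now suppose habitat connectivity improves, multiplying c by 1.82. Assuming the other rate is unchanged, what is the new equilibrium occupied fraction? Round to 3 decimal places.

Observed p* = 194/262 = 0.74046.
Balance c(1−p*) = e gives c = e/(1 − 0.74046) = 0.058/0.25954 = 0.22347.
New p* = 1 − e/c = 1 − 0.05800/0.40672 = 0.85740.

0.857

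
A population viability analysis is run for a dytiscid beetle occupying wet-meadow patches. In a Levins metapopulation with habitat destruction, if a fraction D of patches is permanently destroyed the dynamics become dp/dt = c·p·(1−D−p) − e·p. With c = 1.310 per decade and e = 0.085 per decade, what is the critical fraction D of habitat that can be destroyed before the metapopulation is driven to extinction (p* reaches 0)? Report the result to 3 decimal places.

The nontrivial equilibrium is p* = (1−D) − e/c; extinction occurs when this hits zero.
So D_crit = 1 − e/c = 1 − 0.085/1.310 = 1 − 0.0649 = 0.9351.
Note this equals the original equilibrium occupancy — the Levins extinction-debt result.

0.935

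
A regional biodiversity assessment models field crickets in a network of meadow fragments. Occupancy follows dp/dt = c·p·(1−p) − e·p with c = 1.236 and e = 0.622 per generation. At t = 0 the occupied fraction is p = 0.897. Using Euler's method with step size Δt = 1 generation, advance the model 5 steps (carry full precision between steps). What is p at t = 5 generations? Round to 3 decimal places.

Update rule: p ← p + [c·p·(1−p) − e·p]·Δt with Δt = 1.
p: 0.89700 → 0.45326  (Δp = -0.44374)
p: 0.45326 → 0.47763  (Δp = +0.02437)
p: 0.47763 → 0.48893  (Δp = +0.01129)
p: 0.48893 → 0.49366  (Δp = +0.00474)
p: 0.49366 → 0.49555  (Δp = +0.00189)

0.496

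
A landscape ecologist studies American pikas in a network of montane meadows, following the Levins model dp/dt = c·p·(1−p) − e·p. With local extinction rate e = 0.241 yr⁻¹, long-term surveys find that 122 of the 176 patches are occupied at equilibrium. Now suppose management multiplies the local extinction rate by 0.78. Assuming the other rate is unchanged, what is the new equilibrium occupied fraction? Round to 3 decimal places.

0.761

Observed p* = 122/176 = 0.69318.
Balance c(1−p*) = e gives c = e/(1 − 0.69318) = 0.241/0.30682 = 0.78548.
New p* = 1 − e/c = 1 − 0.18798/0.78548 = 0.76068.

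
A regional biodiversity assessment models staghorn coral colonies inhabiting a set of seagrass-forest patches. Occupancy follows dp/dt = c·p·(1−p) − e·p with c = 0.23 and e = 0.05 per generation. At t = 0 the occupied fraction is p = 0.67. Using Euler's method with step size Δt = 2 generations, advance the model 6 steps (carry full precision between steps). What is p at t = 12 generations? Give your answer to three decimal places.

0.773

Update rule: p ← p + [c·p·(1−p) − e·p]·Δt with Δt = 2.
t = 2: p = 0.67000 + (+0.03471) = 0.70471
t = 4: p = 0.70471 + (+0.02525) = 0.72996
t = 6: p = 0.72996 + (+0.01768) = 0.74764
t = 8: p = 0.74764 + (+0.01203) = 0.75966
t = 10: p = 0.75966 + (+0.00802) = 0.76768
t = 12: p = 0.76768 + (+0.00527) = 0.77295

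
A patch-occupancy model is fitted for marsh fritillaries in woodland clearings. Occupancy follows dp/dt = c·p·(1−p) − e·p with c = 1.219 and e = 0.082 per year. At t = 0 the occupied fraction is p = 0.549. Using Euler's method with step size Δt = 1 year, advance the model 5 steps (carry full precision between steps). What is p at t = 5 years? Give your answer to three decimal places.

Update rule: p ← p + [c·p·(1−p) − e·p]·Δt with Δt = 1.
step 1: Δp = +0.25681, p = 0.80581
step 2: Δp = +0.12468, p = 0.93048
step 3: Δp = +0.00255, p = 0.93303
step 4: Δp = -0.00034, p = 0.93269
step 5: Δp = +0.00005, p = 0.93274

0.933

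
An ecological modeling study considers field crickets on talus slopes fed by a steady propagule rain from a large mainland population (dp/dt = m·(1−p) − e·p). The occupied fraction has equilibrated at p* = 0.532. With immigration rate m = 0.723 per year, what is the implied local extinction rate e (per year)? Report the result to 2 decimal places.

At equilibrium m(1−p*) = e·p*, so e = m(1−p*)/p*.
e = 0.723 × 0.4680 / 0.532 = 0.6360.

0.64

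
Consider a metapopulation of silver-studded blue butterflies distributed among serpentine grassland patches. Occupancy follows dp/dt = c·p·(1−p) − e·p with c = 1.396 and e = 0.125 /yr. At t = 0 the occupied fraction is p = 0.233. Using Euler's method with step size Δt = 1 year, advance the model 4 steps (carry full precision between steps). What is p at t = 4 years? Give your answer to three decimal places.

0.909

Update rule: p ← p + [c·p·(1−p) − e·p]·Δt with Δt = 1.
p: 0.23300 → 0.45336  (Δp = +0.22036)
p: 0.45336 → 0.74265  (Δp = +0.28929)
p: 0.74265 → 0.91662  (Δp = +0.17397)
p: 0.91662 → 0.90873  (Δp = -0.00789)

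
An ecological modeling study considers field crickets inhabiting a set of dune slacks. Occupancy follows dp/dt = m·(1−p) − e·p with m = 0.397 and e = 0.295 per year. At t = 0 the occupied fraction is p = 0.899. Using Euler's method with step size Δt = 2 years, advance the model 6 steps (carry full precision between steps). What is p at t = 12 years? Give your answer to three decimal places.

Update rule: p ← p + [m·(1−p) − e·p]·Δt with Δt = 2.
step 1: Δp = -0.45022, p = 0.44878
step 2: Δp = +0.17288, p = 0.62167
step 3: Δp = -0.06639, p = 0.55528
step 4: Δp = +0.02549, p = 0.58077
step 5: Δp = -0.00979, p = 0.57098
step 6: Δp = +0.00376, p = 0.57474

0.575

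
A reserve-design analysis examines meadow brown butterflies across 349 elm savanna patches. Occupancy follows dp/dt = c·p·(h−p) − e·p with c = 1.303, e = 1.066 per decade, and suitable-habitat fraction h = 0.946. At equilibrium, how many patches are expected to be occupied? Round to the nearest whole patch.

45

p* = h − e/c = 0.946 − 0.8181 = 0.1279.
Expected occupied patches = N × p* = 349 × 0.1279 = 44.63 ≈ 45.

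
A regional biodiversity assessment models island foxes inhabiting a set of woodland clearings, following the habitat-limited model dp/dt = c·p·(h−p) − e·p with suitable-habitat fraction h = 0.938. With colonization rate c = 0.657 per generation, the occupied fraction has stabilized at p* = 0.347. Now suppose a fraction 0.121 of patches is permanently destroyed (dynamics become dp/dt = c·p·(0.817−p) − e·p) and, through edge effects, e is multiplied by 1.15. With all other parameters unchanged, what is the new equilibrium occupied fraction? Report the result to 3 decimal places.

0.137

Balance c(h−p*) = e gives e = 0.657×(0.938 − 0.34700) = 0.38829.
New p* = 0.817 − e/c = 0.817 − 0.44653/0.65700 = 0.13735.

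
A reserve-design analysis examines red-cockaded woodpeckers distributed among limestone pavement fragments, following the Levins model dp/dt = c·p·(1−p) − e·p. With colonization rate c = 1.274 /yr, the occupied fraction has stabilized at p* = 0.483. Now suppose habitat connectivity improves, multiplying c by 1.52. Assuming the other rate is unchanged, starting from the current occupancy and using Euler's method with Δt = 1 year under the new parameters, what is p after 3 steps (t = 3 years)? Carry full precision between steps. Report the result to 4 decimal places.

0.6590

Balance c(1−p*) = e gives e = 1.274×(1 − 0.48300) = 0.65866.
Starting from p₀ = 0.48300; update p ← p + (dp/dt)·Δt with the new parameters.
  1  |  dp/dt·Δt = +0.165429  |  p_1 = 0.648429
  2  |  dp/dt·Δt = +0.014365  |  p_2 = 0.662793
  3  |  dp/dt·Δt = -0.003754  |  p_3 = 0.659039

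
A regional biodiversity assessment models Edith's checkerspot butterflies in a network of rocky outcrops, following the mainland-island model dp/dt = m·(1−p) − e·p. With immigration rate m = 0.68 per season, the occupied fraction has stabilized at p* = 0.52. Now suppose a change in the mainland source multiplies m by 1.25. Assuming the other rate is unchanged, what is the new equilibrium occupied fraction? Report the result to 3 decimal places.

0.575

Balance m(1−p*) = e·p* gives e = m(1−p*)/p* = 0.68×0.48000/0.52000 = 0.62769.
New p* = m/(m+e) = 0.85000/(0.85000+0.62769) = 0.57522.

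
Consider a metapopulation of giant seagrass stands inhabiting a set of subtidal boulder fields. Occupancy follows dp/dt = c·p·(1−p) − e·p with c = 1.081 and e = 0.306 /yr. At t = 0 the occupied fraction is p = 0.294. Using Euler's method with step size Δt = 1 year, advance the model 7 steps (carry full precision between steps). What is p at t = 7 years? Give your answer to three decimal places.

Update rule: p ← p + [c·p·(1−p) − e·p]·Δt with Δt = 1.
t = 1: p = 0.29400 + (+0.13441) = 0.42841
t = 2: p = 0.42841 + (+0.13362) = 0.56203
t = 3: p = 0.56203 + (+0.09411) = 0.65614
t = 4: p = 0.65614 + (+0.04312) = 0.69926
t = 5: p = 0.69926 + (+0.01336) = 0.71261
t = 6: p = 0.71261 + (+0.00332) = 0.71594
t = 7: p = 0.71594 + (+0.00077) = 0.71670

0.717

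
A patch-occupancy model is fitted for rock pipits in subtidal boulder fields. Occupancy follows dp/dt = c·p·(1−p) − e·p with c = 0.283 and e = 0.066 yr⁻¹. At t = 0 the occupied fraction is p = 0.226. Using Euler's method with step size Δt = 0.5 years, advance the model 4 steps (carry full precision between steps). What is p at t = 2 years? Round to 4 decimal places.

0.2993

Update rule: p ← p + [c·p·(1−p) − e·p]·Δt with Δt = 0.5.
step 1: Δp = +0.01729, p = 0.24329
step 2: Δp = +0.01802, p = 0.26132
step 3: Δp = +0.01869, p = 0.28001
step 4: Δp = +0.01929, p = 0.29929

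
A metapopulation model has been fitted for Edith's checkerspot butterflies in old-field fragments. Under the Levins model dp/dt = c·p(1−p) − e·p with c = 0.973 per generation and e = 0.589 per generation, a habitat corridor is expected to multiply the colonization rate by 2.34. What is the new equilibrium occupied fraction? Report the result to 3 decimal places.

Before: p* = 1 − 0.589/0.973 = 0.3947.
After the change, c = 2.27682, e = 0.589, so p* = 1 − 0.589/2.27682 = 0.7413.

0.741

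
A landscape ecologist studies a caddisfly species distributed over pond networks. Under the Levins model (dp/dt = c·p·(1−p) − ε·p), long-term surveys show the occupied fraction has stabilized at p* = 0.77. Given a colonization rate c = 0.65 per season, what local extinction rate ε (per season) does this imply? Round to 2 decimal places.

0.15

At equilibrium c(1−p*) = ε.
ε = 0.65 × (1 − 0.77) = 0.65 × 0.2300 = 0.1495.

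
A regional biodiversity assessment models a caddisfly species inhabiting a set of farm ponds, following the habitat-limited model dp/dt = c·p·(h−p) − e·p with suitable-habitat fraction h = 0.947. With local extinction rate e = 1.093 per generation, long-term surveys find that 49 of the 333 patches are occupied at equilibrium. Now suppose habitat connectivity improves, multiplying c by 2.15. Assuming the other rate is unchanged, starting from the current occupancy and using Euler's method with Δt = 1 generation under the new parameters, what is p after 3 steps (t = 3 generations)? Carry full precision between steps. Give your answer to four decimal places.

0.5789

Observed p* = 49/333 = 0.14715.
Balance c(h−p*) = e gives c = e/(0.947 − 0.14715) = 1.093/0.79985 = 1.36650.
Starting from p₀ = 0.14715; update p ← p + (dp/dt)·Δt with the new parameters.
p: 0.14715 → 0.33210  (Δp = +0.18496)
p: 0.33210 → 0.56908  (Δp = +0.23697)
p: 0.56908 → 0.57894  (Δp = +0.00986)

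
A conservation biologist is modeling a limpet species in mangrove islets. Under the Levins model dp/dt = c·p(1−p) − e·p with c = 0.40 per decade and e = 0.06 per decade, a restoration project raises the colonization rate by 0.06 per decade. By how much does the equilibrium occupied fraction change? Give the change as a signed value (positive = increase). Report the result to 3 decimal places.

0.020

Before: p* = 1 − 0.06/0.40 = 0.8500.
After the change, c = 0.46, e = 0.06, so p* = 1 − 0.06/0.46 = 0.8696.
Δp* = 0.8696 − 0.8500 = +0.0196.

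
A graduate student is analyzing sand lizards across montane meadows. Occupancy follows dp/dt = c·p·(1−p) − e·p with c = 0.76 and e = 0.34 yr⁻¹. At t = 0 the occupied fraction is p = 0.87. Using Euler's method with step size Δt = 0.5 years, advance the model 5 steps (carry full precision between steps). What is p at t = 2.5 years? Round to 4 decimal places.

0.6153

Update rule: p ← p + [c·p·(1−p) − e·p]·Δt with Δt = 0.5.
step 1: Δp = -0.10492, p = 0.76508
step 2: Δp = -0.06176, p = 0.70331
step 3: Δp = -0.04027, p = 0.66304
step 4: Δp = -0.02782, p = 0.63522
step 5: Δp = -0.01994, p = 0.61529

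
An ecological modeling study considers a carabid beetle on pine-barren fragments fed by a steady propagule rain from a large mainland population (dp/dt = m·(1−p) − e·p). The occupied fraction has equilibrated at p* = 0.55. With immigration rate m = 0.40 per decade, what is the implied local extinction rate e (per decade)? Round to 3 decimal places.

0.327

At equilibrium m(1−p*) = e·p*, so e = m(1−p*)/p*.
e = 0.40 × 0.4500 / 0.55 = 0.3273.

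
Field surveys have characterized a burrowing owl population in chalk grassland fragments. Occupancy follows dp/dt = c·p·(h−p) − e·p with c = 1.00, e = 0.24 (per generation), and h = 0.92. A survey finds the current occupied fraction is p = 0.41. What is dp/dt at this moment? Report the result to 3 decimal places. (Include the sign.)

0.111

Colonization term: c·p·(h−p) = 1.00×0.41×0.5100 = 0.20910.
Extinction term: e·p = 0.09840.
dp/dt = 0.20910 − 0.09840 = 0.11070.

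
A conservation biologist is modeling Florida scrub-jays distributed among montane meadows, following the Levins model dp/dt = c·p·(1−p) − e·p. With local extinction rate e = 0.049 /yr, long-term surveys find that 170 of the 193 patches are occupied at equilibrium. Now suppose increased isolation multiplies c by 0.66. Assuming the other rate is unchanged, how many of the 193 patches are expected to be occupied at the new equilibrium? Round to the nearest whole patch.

Observed p* = 170/193 = 0.88083.
Balance c(1−p*) = e gives c = e/(1 − 0.88083) = 0.049/0.11917 = 0.41118.
New p* = 1 − e/c = 1 − 0.04900/0.27138 = 0.81944.
Expected occupied = 193 × 0.81944 = 158.15 ≈ 158.

158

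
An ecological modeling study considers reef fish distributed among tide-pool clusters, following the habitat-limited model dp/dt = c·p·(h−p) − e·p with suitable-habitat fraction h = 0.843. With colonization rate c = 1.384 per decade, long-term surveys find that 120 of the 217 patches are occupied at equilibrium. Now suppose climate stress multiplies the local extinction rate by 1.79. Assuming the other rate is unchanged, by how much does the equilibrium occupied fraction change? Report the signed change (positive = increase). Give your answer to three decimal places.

Observed p* = 120/217 = 0.55300.
Balance c(h−p*) = e gives e = 1.384×(0.843 − 0.55300) = 0.40136.
New p* = 0.843 − e/c = 0.843 − 0.71843/1.38400 = 0.32390.
Δp* = 0.32390 − 0.55300 = -0.22910.

-0.229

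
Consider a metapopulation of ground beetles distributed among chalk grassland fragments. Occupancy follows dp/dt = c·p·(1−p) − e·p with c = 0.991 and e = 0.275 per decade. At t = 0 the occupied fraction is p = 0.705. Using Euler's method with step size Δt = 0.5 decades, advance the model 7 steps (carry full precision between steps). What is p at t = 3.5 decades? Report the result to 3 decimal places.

Update rule: p ← p + [c·p·(1−p) − e·p]·Δt with Δt = 0.5.
  1  |  dp/dt·Δt = +0.006114  |  p_1 = 0.711114
  2  |  dp/dt·Δt = +0.004013  |  p_2 = 0.715127
  3  |  dp/dt·Δt = +0.002614  |  p_3 = 0.717740
  4  |  dp/dt·Δt = +0.001694  |  p_4 = 0.719434
  5  |  dp/dt·Δt = +0.001094  |  p_5 = 0.720528
  6  |  dp/dt·Δt = +0.000705  |  p_6 = 0.721233
  7  |  dp/dt·Δt = +0.000454  |  p_7 = 0.721687

0.722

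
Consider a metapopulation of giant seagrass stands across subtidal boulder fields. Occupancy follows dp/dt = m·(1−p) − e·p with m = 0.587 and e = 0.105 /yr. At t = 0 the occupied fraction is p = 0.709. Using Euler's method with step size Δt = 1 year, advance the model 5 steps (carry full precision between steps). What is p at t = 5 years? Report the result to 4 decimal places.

Update rule: p ← p + [m·(1−p) − e·p]·Δt with Δt = 1.
step 1: Δp = +0.09637, p = 0.80537
step 2: Δp = +0.02968, p = 0.83505
step 3: Δp = +0.00914, p = 0.84420
step 4: Δp = +0.00282, p = 0.84701
step 5: Δp = +0.00087, p = 0.84788

0.8479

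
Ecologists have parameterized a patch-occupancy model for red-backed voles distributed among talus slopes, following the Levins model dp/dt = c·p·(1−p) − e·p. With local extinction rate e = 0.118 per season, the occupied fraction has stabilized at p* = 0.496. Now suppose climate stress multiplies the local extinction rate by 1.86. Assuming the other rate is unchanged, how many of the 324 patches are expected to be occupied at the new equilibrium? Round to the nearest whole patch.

20

Balance c(1−p*) = e gives c = e/(1 − 0.49600) = 0.118/0.50400 = 0.23413.
New p* = 1 − e/c = 1 − 0.21948/0.23413 = 0.06257.
Expected occupied = 324 × 0.06257 = 20.27 ≈ 20.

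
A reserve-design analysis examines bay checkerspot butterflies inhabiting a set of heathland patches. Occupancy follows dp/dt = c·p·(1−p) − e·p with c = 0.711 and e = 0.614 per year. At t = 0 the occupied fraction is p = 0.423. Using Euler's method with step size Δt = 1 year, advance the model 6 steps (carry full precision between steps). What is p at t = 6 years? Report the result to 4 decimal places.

0.2060

Update rule: p ← p + [c·p·(1−p) − e·p]·Δt with Δt = 1.
t = 1: p = 0.42300 + (-0.08619) = 0.33681
t = 2: p = 0.33681 + (-0.04799) = 0.28883
t = 3: p = 0.28883 + (-0.03130) = 0.25753
t = 4: p = 0.25753 + (-0.02217) = 0.23536
t = 5: p = 0.23536 + (-0.01655) = 0.21880
t = 6: p = 0.21880 + (-0.01281) = 0.20599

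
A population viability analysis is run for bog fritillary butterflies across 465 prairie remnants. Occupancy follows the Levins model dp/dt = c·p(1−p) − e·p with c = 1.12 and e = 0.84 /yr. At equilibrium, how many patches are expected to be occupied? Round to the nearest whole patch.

p* = 1 − e/c = 1 − 0.84/1.12 = 0.2500.
Expected occupied patches = N × p* = 465 × 0.2500 = 116.25 ≈ 116.

116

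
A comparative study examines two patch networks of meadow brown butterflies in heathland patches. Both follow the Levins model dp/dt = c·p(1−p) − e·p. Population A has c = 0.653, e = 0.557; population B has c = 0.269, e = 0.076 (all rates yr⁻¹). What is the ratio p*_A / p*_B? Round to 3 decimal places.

0.205

A: p*_A = 1 − 0.557/0.653 = 0.1470.
B: p*_B = 1 − 0.076/0.269 = 0.7175.
p*_A / p*_B = 0.1470/0.7175 = 0.2049.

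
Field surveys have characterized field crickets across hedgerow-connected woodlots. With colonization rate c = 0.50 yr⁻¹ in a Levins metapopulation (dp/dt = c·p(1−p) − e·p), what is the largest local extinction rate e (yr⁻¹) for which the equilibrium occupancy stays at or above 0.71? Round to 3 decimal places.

0.145

1 − e/c ≥ 0.71 ⇒ e ≤ c(1 − 0.71) = 0.50 × 0.2900.
e_max = 0.1450.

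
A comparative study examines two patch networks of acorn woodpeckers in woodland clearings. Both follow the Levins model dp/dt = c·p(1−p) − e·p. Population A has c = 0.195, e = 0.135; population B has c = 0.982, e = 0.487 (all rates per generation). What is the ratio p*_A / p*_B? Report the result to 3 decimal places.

0.610

A: p*_A = 1 − 0.135/0.195 = 0.3077.
B: p*_B = 1 − 0.487/0.982 = 0.5041.
p*_A / p*_B = 0.3077/0.5041 = 0.6104.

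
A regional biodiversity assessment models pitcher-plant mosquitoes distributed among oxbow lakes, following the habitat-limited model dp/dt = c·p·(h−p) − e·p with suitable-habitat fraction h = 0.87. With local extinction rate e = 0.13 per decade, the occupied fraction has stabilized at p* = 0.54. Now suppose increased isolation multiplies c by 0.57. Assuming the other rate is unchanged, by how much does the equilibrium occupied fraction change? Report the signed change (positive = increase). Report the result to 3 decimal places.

-0.249

Balance c(h−p*) = e gives c = e/(0.87 − 0.54000) = 0.13/0.33000 = 0.39394.
New p* = 0.87 − e/c = 0.87 − 0.13000/0.22455 = 0.29106.
Δp* = 0.29106 − 0.54000 = -0.24894.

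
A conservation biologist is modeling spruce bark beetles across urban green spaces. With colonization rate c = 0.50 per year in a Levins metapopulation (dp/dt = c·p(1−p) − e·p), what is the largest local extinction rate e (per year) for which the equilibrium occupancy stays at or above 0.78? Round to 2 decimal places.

1 − e/c ≥ 0.78 ⇒ e ≤ c(1 − 0.78) = 0.50 × 0.2200.
e_max = 0.1100.

0.11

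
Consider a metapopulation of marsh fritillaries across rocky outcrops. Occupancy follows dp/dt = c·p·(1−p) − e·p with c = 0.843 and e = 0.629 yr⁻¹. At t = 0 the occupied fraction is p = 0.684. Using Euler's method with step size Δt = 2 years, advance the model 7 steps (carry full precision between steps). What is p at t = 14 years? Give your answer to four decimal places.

Update rule: p ← p + [c·p·(1−p) − e·p]·Δt with Δt = 2.
t = 2: p = 0.68400 + (-0.49605) = 0.18795
t = 4: p = 0.18795 + (+0.02088) = 0.20883
t = 6: p = 0.20883 + (+0.01585) = 0.22468
t = 8: p = 0.22468 + (+0.01105) = 0.23573
t = 10: p = 0.23573 + (+0.00720) = 0.24294
t = 12: p = 0.24294 + (+0.00447) = 0.24741
t = 14: p = 0.24741 + (+0.00269) = 0.25010

0.2501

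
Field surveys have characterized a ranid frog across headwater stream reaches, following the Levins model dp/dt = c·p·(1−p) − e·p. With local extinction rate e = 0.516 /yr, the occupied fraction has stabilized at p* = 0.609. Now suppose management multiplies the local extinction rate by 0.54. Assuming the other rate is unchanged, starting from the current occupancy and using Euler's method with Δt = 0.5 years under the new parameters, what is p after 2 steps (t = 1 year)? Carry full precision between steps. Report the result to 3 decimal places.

0.730

Balance c(1−p*) = e gives c = e/(1 − 0.60900) = 0.516/0.39100 = 1.31969.
Starting from p₀ = 0.60900; update p ← p + (dp/dt)·Δt with the new parameters.
t = 0.5: p = 0.60900 + (+0.07228) = 0.68128
t = 1: p = 0.68128 + (+0.04836) = 0.72964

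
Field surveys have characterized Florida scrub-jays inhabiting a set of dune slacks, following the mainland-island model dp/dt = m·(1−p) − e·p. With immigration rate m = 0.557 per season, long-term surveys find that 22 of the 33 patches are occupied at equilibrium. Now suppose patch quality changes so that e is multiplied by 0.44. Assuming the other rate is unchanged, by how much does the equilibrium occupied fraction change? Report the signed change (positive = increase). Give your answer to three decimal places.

Observed p* = 22/33 = 0.66667.
Balance m(1−p*) = e·p* gives e = m(1−p*)/p* = 0.557×0.33333/0.66667 = 0.27850.
New p* = m/(m+e) = 0.55700/(0.55700+0.12254) = 0.81967.
Δp* = 0.81967 − 0.66667 = +0.15300.

0.153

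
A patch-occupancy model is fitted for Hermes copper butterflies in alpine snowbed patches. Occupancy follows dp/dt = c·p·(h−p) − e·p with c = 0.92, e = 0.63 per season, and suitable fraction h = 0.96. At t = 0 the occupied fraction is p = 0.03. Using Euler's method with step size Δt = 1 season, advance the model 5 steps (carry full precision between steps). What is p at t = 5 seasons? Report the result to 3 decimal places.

0.078

Update rule: p ← p + [c·p·(h−p) − e·p]·Δt with Δt = 1.
  1  |  dp/dt·Δt = +0.006768  |  p_1 = 0.036768
  2  |  dp/dt·Δt = +0.008066  |  p_2 = 0.044834
  3  |  dp/dt·Δt = +0.009503  |  p_3 = 0.054337
  4  |  dp/dt·Δt = +0.011042  |  p_4 = 0.065378
  5  |  dp/dt·Δt = +0.012621  |  p_5 = 0.078000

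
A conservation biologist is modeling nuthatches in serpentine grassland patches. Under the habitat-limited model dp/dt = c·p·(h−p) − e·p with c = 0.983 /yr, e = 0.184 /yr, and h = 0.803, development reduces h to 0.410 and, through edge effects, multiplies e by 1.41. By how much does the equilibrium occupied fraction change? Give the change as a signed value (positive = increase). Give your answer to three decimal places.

Before: p* = h − e/c = 0.803 − 0.184/0.983 = 0.803 − 0.1872 = 0.6158.
After: c = 0.983, e = 0.25944, h = 0.410; p* = 0.410 − 0.25944/0.983 = 0.1461.
Δp* = 0.1461 − 0.6158 = -0.4697.

-0.470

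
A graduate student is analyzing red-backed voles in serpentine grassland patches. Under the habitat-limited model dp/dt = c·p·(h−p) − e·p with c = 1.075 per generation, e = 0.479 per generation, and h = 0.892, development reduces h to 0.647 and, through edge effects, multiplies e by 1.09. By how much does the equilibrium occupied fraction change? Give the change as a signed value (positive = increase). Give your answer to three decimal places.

-0.285

Before: p* = h − e/c = 0.892 − 0.479/1.075 = 0.892 − 0.4456 = 0.4464.
After: c = 1.075, e = 0.52211, h = 0.647; p* = 0.647 − 0.52211/1.075 = 0.1613.
Δp* = 0.1613 − 0.4464 = -0.2851.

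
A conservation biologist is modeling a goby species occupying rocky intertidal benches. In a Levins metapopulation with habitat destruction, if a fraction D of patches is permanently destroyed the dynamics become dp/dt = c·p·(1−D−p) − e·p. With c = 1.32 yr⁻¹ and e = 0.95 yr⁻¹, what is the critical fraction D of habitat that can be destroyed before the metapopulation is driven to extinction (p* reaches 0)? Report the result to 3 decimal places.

The nontrivial equilibrium is p* = (1−D) − e/c; extinction occurs when this hits zero.
So D_crit = 1 − e/c = 1 − 0.95/1.32 = 1 − 0.7197 = 0.2803.
This equals the undisturbed p*, a classic result of Lande's extension.

0.280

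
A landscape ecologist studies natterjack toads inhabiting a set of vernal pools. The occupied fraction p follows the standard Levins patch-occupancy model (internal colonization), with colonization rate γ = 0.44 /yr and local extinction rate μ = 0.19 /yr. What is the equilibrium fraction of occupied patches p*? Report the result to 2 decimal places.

0.57

Setting dp/dt = 0 and dividing through by p* gives γ·(1−p*) = μ.
So p* = 1 − μ/γ = 1 − 0.19/0.44 = 1 − 0.4318 = 0.5682.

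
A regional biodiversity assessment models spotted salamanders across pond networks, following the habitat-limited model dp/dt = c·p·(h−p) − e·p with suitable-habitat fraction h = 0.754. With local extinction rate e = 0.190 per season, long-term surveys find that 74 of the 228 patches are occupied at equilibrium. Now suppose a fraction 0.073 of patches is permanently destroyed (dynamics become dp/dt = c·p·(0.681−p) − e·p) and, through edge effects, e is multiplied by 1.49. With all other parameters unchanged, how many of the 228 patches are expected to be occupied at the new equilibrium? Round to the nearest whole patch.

9

Observed p* = 74/228 = 0.32456.
Balance c(h−p*) = e gives c = e/(0.754 − 0.32456) = 0.190/0.42944 = 0.44244.
New p* = 0.681 − e/c = 0.681 − 0.28310/0.44244 = 0.04114.
Expected occupied = 228 × 0.04114 = 9.38 ≈ 9.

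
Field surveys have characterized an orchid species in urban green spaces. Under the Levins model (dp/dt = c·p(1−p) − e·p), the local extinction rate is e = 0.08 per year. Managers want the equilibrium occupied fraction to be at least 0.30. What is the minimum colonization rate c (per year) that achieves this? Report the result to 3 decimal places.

0.114

p* = 1 − e/c ≥ 0.30 requires e/c ≤ 0.7000, i.e. c ≥ e/0.7000.
c_min = 0.08/0.7000 = 0.1143.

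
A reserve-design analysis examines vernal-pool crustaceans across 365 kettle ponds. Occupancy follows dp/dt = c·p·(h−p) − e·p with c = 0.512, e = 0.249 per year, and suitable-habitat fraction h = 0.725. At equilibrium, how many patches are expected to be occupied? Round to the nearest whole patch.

87

p* = h − e/c = 0.725 − 0.4863 = 0.2387.
Expected occupied patches = N × p* = 365 × 0.2387 = 87.12 ≈ 87.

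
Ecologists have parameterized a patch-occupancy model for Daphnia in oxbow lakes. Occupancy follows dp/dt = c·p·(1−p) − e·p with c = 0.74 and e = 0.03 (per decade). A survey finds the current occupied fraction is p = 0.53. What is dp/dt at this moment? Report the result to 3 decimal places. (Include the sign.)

0.168

Colonization term: c·p·(1−p) = 0.74×0.53×0.4700 = 0.18433.
Extinction term: e·p = 0.01590.
dp/dt = 0.18433 − 0.01590 = 0.16843.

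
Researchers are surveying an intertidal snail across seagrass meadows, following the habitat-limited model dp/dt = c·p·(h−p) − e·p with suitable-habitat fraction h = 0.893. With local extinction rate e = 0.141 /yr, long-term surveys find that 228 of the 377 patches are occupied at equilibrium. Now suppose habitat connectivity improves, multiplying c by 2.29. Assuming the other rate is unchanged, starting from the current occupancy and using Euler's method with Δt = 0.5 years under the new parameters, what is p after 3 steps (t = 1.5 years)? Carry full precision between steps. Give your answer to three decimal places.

0.726

Observed p* = 228/377 = 0.60477.
Balance c(h−p*) = e gives c = e/(0.893 − 0.60477) = 0.141/0.28823 = 0.48920.
Starting from p₀ = 0.60477; update p ← p + (dp/dt)·Δt with the new parameters.
step 1: Δp = +0.05500, p = 0.65978
step 2: Δp = +0.03968, p = 0.69945
step 3: Δp = +0.02652, p = 0.72597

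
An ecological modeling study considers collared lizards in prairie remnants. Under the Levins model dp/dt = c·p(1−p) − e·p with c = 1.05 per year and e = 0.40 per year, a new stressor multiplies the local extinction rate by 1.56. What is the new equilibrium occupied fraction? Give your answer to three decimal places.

0.406

Before: p* = 1 − 0.40/1.05 = 0.6190.
After the change, c = 1.05, e = 0.624, so p* = 1 − 0.624/1.05 = 0.4057.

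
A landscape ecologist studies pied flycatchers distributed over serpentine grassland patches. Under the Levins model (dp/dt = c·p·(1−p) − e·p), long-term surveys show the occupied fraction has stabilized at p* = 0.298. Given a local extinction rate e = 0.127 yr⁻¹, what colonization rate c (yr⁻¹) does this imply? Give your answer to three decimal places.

0.181

At equilibrium c(1−p*) = e, so c = e/(1−p*).
c = 0.127/(1 − 0.298) = 0.127/0.7020 = 0.1809.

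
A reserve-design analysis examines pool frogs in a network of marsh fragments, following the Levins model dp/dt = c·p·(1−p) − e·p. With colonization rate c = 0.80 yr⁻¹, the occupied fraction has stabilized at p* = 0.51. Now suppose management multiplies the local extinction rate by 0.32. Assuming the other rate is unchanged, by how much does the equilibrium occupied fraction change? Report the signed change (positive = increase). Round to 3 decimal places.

Balance c(1−p*) = e gives e = 0.80×(1 − 0.51000) = 0.39200.
New p* = 1 − e/c = 1 − 0.12544/0.80000 = 0.84320.
Δp* = 0.84320 − 0.51000 = +0.33320.

0.333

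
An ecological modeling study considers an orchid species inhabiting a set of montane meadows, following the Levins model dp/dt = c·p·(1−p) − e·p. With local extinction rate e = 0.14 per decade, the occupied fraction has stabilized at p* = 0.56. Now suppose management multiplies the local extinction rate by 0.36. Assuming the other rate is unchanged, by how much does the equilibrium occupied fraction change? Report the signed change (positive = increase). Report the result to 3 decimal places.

Balance c(1−p*) = e gives c = e/(1 − 0.56000) = 0.14/0.44000 = 0.31818.
New p* = 1 − e/c = 1 − 0.05040/0.31818 = 0.84160.
Δp* = 0.84160 − 0.56000 = +0.28160.

0.282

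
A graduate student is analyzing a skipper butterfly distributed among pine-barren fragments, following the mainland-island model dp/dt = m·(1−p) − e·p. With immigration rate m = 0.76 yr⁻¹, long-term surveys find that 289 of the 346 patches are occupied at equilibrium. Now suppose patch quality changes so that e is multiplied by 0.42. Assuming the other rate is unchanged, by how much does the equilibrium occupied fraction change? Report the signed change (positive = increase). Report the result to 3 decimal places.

Observed p* = 289/346 = 0.83526.
Balance m(1−p*) = e·p* gives e = m(1−p*)/p* = 0.76×0.16474/0.83526 = 0.14990.
New p* = m/(m+e) = 0.76000/(0.76000+0.06296) = 0.92350.
Δp* = 0.92350 − 0.83526 = +0.08824.

0.088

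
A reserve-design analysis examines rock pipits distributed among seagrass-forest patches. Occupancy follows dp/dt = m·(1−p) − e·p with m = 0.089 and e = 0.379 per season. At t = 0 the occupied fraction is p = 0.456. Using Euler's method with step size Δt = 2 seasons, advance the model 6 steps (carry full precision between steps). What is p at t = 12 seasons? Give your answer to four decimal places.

0.1902

Update rule: p ← p + [m·(1−p) − e·p]·Δt with Δt = 2.
p: 0.45600 → 0.20718  (Δp = -0.24882)
p: 0.20718 → 0.19126  (Δp = -0.01592)
p: 0.19126 → 0.19024  (Δp = -0.00102)
p: 0.19024 → 0.19018  (Δp = -0.00007)
p: 0.19018 → 0.19017  (Δp = -0.00000)
p: 0.19017 → 0.19017  (Δp = -0.00000)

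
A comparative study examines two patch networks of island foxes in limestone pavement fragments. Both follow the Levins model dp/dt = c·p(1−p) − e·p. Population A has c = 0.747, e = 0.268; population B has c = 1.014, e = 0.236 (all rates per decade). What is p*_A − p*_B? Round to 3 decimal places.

A: p*_A = 1 − 0.268/0.747 = 0.6412.
B: p*_B = 1 − 0.236/1.014 = 0.7673.
p*_A − p*_B = 0.6412 − 0.7673 = -0.1260.

-0.126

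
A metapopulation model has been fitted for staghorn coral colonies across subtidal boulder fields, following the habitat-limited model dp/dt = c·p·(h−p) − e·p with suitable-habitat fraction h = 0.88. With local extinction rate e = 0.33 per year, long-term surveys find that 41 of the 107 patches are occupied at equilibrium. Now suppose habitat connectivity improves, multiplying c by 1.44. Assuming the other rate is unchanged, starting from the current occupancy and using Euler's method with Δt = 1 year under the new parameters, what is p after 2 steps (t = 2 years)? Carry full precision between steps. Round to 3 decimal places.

0.479

Observed p* = 41/107 = 0.38318.
Balance c(h−p*) = e gives c = e/(0.88 − 0.38318) = 0.33/0.49682 = 0.66422.
Starting from p₀ = 0.38318; update p ← p + (dp/dt)·Δt with the new parameters.
p: 0.38318 → 0.43881  (Δp = +0.05564)
p: 0.43881 → 0.47918  (Δp = +0.04036)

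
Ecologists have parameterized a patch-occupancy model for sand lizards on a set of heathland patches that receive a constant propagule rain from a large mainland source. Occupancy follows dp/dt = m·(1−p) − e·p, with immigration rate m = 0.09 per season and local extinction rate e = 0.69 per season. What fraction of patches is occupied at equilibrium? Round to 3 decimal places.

At equilibrium the propagule rain into empty patches balances local extinction: m(1−p*) = e·p*.
p* = m/(m+e) = 0.09/(0.09+0.69) = 0.09/0.7800 = 0.1154.

0.115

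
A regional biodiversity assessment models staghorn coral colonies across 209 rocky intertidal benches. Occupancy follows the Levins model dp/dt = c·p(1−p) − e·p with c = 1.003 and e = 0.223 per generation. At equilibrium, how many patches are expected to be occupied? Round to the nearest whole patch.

p* = 1 − e/c = 1 − 0.223/1.003 = 0.7777.
Expected occupied patches = N × p* = 209 × 0.7777 = 162.53 ≈ 163.

163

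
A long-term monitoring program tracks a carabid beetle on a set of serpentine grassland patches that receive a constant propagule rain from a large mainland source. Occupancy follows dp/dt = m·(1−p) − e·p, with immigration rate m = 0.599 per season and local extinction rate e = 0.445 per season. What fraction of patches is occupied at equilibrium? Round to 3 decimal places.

0.574

At equilibrium the propagule rain into empty patches balances local extinction: m(1−p*) = e·p*.
p* = m/(m+e) = 0.599/(0.599+0.445) = 0.599/1.0440 = 0.5738.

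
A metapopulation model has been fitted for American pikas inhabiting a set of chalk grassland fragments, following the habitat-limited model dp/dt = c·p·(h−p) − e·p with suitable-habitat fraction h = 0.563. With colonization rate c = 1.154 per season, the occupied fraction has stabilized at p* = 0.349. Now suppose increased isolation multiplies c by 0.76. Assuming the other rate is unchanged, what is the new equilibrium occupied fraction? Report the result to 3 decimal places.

0.281

Balance c(h−p*) = e gives e = 1.154×(0.563 − 0.34900) = 0.24696.
New p* = 0.563 − e/c = 0.563 − 0.24696/0.87704 = 0.28142.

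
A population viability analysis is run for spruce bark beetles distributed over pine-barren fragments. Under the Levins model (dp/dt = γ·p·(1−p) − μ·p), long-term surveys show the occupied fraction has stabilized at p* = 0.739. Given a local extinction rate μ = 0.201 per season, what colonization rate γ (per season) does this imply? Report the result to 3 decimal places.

0.770

At equilibrium γ(1−p*) = μ, so γ = μ/(1−p*).
γ = 0.201/(1 − 0.739) = 0.201/0.2610 = 0.7701.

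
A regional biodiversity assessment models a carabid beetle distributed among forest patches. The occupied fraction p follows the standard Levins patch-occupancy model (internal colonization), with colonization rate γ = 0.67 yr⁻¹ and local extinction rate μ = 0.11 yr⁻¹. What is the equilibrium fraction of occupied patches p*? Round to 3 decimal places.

Setting dp/dt = 0 and dividing through by p* gives γ·(1−p*) = μ.
So p* = 1 − μ/γ = 1 − 0.11/0.67 = 1 − 0.1642 = 0.8358.

0.836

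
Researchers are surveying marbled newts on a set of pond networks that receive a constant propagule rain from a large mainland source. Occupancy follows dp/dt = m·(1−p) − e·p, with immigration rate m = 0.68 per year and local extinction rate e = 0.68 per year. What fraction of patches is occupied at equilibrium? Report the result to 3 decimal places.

0.500

Setting dp/dt = 0: m − m·p* = e·p*, so m = (m+e)·p*.
p* = m/(m+e) = 0.68/(0.68+0.68) = 0.68/1.3600 = 0.5000.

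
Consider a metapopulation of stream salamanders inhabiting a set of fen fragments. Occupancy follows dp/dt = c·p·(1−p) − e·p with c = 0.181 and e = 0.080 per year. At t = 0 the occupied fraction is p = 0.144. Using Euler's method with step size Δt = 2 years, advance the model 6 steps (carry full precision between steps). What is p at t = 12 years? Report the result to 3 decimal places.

Update rule: p ← p + [c·p·(1−p) − e·p]·Δt with Δt = 2.
  1  |  dp/dt·Δt = +0.021582  |  p_1 = 0.165582
  2  |  dp/dt·Δt = +0.023522  |  p_2 = 0.189104
  3  |  dp/dt·Δt = +0.025254  |  p_3 = 0.214358
  4  |  dp/dt·Δt = +0.026667  |  p_4 = 0.241024
  5  |  dp/dt·Δt = +0.027657  |  p_5 = 0.268682
  6  |  dp/dt·Δt = +0.028141  |  p_6 = 0.296823

0.297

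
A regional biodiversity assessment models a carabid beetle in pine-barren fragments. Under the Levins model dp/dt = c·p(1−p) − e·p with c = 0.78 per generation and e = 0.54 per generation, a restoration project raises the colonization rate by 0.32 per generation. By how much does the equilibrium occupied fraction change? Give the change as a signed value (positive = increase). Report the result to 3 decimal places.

Before: p* = 1 − 0.54/0.78 = 0.3077.
After the change, c = 1.1, e = 0.54, so p* = 1 − 0.54/1.1 = 0.5091.
Δp* = 0.5091 − 0.3077 = +0.2014.

0.201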